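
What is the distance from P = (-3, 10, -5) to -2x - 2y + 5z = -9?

distance = |a·x₀ + b·y₀ + c·z₀ - d| / √(a² + b² + c²)
  = |(-2)·(-3) + (-2)·10 + 5·(-5) - (-9)| / √((-2)² + (-2)² + 5²)
  = |6 - 20 - 25 + 9| / √(4 + 4 + 25)
  = |-30| / √33
  = 30 / 5.745
  ≈ 5.222

5.222


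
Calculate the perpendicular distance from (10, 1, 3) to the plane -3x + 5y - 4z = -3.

distance = |a·x₀ + b·y₀ + c·z₀ - d| / √(a² + b² + c²)
  = |(-3)·10 + 5·1 + (-4)·3 - (-3)| / √((-3)² + 5² + (-4)²)
  = |-30 + 5 - 12 + 3| / √(9 + 25 + 16)
  = |-34| / √50
  = 34 / 7.071
  ≈ 4.808

4.808


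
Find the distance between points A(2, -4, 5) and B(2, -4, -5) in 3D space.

d = √[(x₂-x₁)² + (y₂-y₁)² + (z₂-z₁)²]
  = √[0² + 0² + (-10)²]
  = √[0 + 0 + 100]
  = √100
  ≈ 10

10


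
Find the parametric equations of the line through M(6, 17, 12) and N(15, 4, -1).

Direction vector d = N - M = (15 - 6, 4 - 17, -1 - 12) = (9, -13, -13)
Parametric form r = M + t·d:
x = 6 + 9t, y = 17 - 13t, z = 12 - 13t

x = 6 + 9t, y = 17 - 13t, z = 12 - 13t


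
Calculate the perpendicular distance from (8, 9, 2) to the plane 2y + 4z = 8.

distance = |a·x₀ + b·y₀ + c·z₀ - d| / √(a² + b² + c²)
  = |0·8 + 2·9 + 4·2 - 8| / √(0² + 2² + 4²)
  = |0 + 18 + 8 - 8| / √(0 + 4 + 16)
  = |18| / √20
  = 18 / 4.472
  ≈ 4.025

4.025


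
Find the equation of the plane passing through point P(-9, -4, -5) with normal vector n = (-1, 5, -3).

The plane through P with normal n = (a, b, c) satisfies n·(r - P) = 0,
i.e. ax + by + cz = a·x₀ + b·y₀ + c·z₀.
d = (-1)·(-9) + 5·(-4) + (-3)·(-5)
  = 9 - 20 + 15
  = 4
Equation: -x + 5y - 3z = 4

-x + 5y - 3z = 4


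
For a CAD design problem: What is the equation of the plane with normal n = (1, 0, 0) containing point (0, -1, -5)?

The plane through P with normal n = (a, b, c) satisfies n·(r - P) = 0,
i.e. ax + by + cz = a·x₀ + b·y₀ + c·z₀.
d = 1·0 + 0·(-1) + 0·(-5)
  = 0 + 0 + 0
  = 0
Equation: x = 0

x = 0


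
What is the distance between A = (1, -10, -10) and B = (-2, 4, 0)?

d = √[(x₂-x₁)² + (y₂-y₁)² + (z₂-z₁)²]
  = √[(-3)² + 14² + 10²]
  = √[9 + 196 + 100]
  = √305
  ≈ 17.46

17.46


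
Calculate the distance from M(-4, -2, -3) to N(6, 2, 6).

d = √[(x₂-x₁)² + (y₂-y₁)² + (z₂-z₁)²]
  = √[10² + 4² + 9²]
  = √[100 + 16 + 81]
  = √197
  ≈ 14.04

14.04


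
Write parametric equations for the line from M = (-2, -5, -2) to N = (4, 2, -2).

Direction vector d = N - M = (4 + 2, 2 + 5, -2 + 2) = (6, 7, 0)
Parametric form r = M + t·d:
x = -2 + 6t, y = -5 + 7t, z = -2

x = -2 + 6t, y = -5 + 7t, z = -2


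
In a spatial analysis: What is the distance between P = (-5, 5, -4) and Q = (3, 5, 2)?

d = √[(x₂-x₁)² + (y₂-y₁)² + (z₂-z₁)²]
  = √[8² + 0² + 6²]
  = √[64 + 0 + 36]
  = √100
  ≈ 10

10


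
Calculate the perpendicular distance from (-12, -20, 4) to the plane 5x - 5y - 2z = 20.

distance = |a·x₀ + b·y₀ + c·z₀ - d| / √(a² + b² + c²)
  = |5·(-12) + (-5)·(-20) + (-2)·4 - 20| / √(5² + (-5)² + (-2)²)
  = |-60 + 100 - 8 - 20| / √(25 + 25 + 4)
  = |12| / √54
  = 12 / 7.348
  ≈ 1.633

1.633


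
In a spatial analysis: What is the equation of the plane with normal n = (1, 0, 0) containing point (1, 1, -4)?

The plane through P with normal n = (a, b, c) satisfies n·(r - P) = 0,
i.e. ax + by + cz = a·x₀ + b·y₀ + c·z₀.
d = 1·1 + 0·1 + 0·(-4)
  = 1 + 0 + 0
  = 1
Equation: x = 1

x = 1


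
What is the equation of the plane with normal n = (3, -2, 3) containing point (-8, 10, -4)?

The plane through P with normal n = (a, b, c) satisfies n·(r - P) = 0,
i.e. ax + by + cz = a·x₀ + b·y₀ + c·z₀.
d = 3·(-8) + (-2)·10 + 3·(-4)
  = -24 - 20 - 12
  = -56
Equation: 3x - 2y + 3z = -56

3x - 2y + 3z = -56


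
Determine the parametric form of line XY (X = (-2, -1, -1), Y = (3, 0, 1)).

Direction vector d = Y - X = (3 + 2, 0 + 1, 1 + 1) = (5, 1, 2)
Parametric form r = X + t·d:
x = -2 + 5t, y = -1 + t, z = -1 + 2t

x = -2 + 5t, y = -1 + t, z = -1 + 2t


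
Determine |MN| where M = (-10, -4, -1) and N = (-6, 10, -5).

d = √[(x₂-x₁)² + (y₂-y₁)² + (z₂-z₁)²]
  = √[4² + 14² + (-4)²]
  = √[16 + 196 + 16]
  = √228
  ≈ 15.1

15.1


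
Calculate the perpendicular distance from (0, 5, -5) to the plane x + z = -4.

distance = |a·x₀ + b·y₀ + c·z₀ - d| / √(a² + b² + c²)
  = |1·0 + 0·5 + 1·(-5) - (-4)| / √(1² + 0² + 1²)
  = |0 + 0 - 5 + 4| / √(1 + 0 + 1)
  = |-1| / √2
  = 1 / 1.414
  ≈ 0.7071

0.7071


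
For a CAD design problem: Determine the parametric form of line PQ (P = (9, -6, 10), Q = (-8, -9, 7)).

Direction vector d = Q - P = (-8 - 9, -9 + 6, 7 - 10) = (-17, -3, -3)
Parametric form r = P + t·d:
x = 9 - 17t, y = -6 - 3t, z = 10 - 3t

x = 9 - 17t, y = -6 - 3t, z = 10 - 3t


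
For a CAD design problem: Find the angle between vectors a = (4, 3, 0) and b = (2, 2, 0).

a·b = 4·2 + 3·2 + 0·0 = 8 + 6 + 0 = 14
|a| = √(4² + 3² + 0²) = √25 ≈ 5
|b| = √(2² + 2² + 0²) = √8 ≈ 2.828
cos θ = (a·b)/(|a||b|) = 14/(5·2.828) ≈ 0.9899
θ = arccos(0.9899) ≈ 8.13°

8.13°


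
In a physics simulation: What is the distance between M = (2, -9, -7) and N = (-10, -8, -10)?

d = √[(x₂-x₁)² + (y₂-y₁)² + (z₂-z₁)²]
  = √[(-12)² + 1² + (-3)²]
  = √[144 + 1 + 9]
  = √154
  ≈ 12.41

12.41


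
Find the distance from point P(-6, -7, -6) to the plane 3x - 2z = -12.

distance = |a·x₀ + b·y₀ + c·z₀ - d| / √(a² + b² + c²)
  = |3·(-6) + 0·(-7) + (-2)·(-6) - (-12)| / √(3² + 0² + (-2)²)
  = |-18 + 0 + 12 + 12| / √(9 + 0 + 4)
  = |6| / √13
  = 6 / 3.606
  ≈ 1.664

1.664


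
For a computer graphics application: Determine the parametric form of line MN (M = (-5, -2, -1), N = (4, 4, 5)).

Direction vector d = N - M = (4 + 5, 4 + 2, 5 + 1) = (9, 6, 6)
Parametric form r = M + t·d:
x = -5 + 9t, y = -2 + 6t, z = -1 + 6t

x = -5 + 9t, y = -2 + 6t, z = -1 + 6t


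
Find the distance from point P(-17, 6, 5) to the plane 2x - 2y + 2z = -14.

distance = |a·x₀ + b·y₀ + c·z₀ - d| / √(a² + b² + c²)
  = |2·(-17) + (-2)·6 + 2·5 - (-14)| / √(2² + (-2)² + 2²)
  = |-34 - 12 + 10 + 14| / √(4 + 4 + 4)
  = |-22| / √12
  = 22 / 3.464
  ≈ 6.351

6.351


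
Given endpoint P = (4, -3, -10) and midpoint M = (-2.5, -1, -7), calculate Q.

Q = 2M - P
  = (2·(-2.5) - 4, 2·(-1) - (-3), 2·(-7) - (-10))
  = (-5 - 4, -2 + 3, -14 + 10)
  = (-9, 1, -4)

(-9, 1, -4)


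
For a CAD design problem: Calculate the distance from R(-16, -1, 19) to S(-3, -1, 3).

d = √[(x₂-x₁)² + (y₂-y₁)² + (z₂-z₁)²]
  = √[13² + 0² + (-16)²]
  = √[169 + 0 + 256]
  = √425
  ≈ 20.62

20.62


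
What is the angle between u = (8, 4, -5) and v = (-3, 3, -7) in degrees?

u·v = 8·(-3) + 4·3 + (-5)·(-7) = -24 + 12 + 35 = 23
|u| = √(8² + 4² + (-5)²) = √105 ≈ 10.25
|v| = √((-3)² + 3² + (-7)²) = √67 ≈ 8.185
cos θ = (u·v)/(|u||v|) = 23/(10.25·8.185) ≈ 0.2742
θ = arccos(0.2742) ≈ 74.08°

74.08°


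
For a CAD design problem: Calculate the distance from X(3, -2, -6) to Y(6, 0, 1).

d = √[(x₂-x₁)² + (y₂-y₁)² + (z₂-z₁)²]
  = √[3² + 2² + 7²]
  = √[9 + 4 + 49]
  = √62
  ≈ 7.874

7.874


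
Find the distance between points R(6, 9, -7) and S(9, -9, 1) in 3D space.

d = √[(x₂-x₁)² + (y₂-y₁)² + (z₂-z₁)²]
  = √[3² + (-18)² + 8²]
  = √[9 + 324 + 64]
  = √397
  ≈ 19.92

19.92


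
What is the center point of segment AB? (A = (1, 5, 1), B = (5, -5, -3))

M = ((x₁+x₂)/2, (y₁+y₂)/2, (z₁+z₂)/2)
  = ((1 + 5)/2, (5 - 5)/2, (1 - 3)/2)
  = (6/2, 0/2, -2/2)
  = (3, 0, -1)

(3, 0, -1)


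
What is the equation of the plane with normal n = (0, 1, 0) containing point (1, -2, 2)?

The plane through P with normal n = (a, b, c) satisfies n·(r - P) = 0,
i.e. ax + by + cz = a·x₀ + b·y₀ + c·z₀.
d = 0·1 + 1·(-2) + 0·2
  = 0 - 2 + 0
  = -2
Equation: y = -2

y = -2


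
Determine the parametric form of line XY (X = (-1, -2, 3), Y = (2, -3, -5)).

Direction vector d = Y - X = (2 + 1, -3 + 2, -5 - 3) = (3, -1, -8)
Parametric form r = X + t·d:
x = -1 + 3t, y = -2 - t, z = 3 - 8t

x = -1 + 3t, y = -2 - t, z = 3 - 8t


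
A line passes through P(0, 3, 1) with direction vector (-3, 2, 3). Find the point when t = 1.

P(t) = P + t·d
  = (0 + (-3)·1, 3 + 2·1, 1 + 3·1)
  = (0 - 3, 3 + 2, 1 + 3)
  = (-3, 5, 4)

(-3, 5, 4)


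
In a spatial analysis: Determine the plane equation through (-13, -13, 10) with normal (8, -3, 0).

The plane through P with normal n = (a, b, c) satisfies n·(r - P) = 0,
i.e. ax + by + cz = a·x₀ + b·y₀ + c·z₀.
d = 8·(-13) + (-3)·(-13) + 0·10
  = -104 + 39 + 0
  = -65
Equation: 8x - 3y = -65

8x - 3y = -65


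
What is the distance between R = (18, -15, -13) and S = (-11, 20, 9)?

d = √[(x₂-x₁)² + (y₂-y₁)² + (z₂-z₁)²]
  = √[(-29)² + 35² + 22²]
  = √[841 + 1225 + 484]
  = √2550
  ≈ 50.5

50.5


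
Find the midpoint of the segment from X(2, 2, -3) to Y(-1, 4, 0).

M = ((x₁+x₂)/2, (y₁+y₂)/2, (z₁+z₂)/2)
  = ((2 - 1)/2, (2 + 4)/2, (-3 + 0)/2)
  = (1/2, 6/2, -3/2)
  = (0.5, 3, -1.5)

(0.5, 3, -1.5)


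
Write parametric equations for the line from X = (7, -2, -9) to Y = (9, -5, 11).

Direction vector d = Y - X = (9 - 7, -5 + 2, 11 + 9) = (2, -3, 20)
Parametric form r = X + t·d:
x = 7 + 2t, y = -2 - 3t, z = -9 + 20t

x = 7 + 2t, y = -2 - 3t, z = -9 + 20t


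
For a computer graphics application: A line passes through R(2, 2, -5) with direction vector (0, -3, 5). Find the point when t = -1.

P(t) = R + t·d
  = (2 + 0·(-1), 2 + (-3)·(-1), -5 + 5·(-1))
  = (2 + 0, 2 + 3, -5 - 5)
  = (2, 5, -10)

(2, 5, -10)


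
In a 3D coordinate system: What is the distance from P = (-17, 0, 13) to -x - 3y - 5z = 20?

distance = |a·x₀ + b·y₀ + c·z₀ - d| / √(a² + b² + c²)
  = |(-1)·(-17) + (-3)·0 + (-5)·13 - 20| / √((-1)² + (-3)² + (-5)²)
  = |17 + 0 - 65 - 20| / √(1 + 9 + 25)
  = |-68| / √35
  = 68 / 5.916
  ≈ 11.49

11.49


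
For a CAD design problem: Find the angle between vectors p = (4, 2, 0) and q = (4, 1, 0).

p·q = 4·4 + 2·1 + 0·0 = 16 + 2 + 0 = 18
|p| = √(4² + 2² + 0²) = √20 ≈ 4.472
|q| = √(4² + 1² + 0²) = √17 ≈ 4.123
cos θ = (p·q)/(|p||q|) = 18/(4.472·4.123) ≈ 0.9762
θ = arccos(0.9762) ≈ 12.53°

12.53°


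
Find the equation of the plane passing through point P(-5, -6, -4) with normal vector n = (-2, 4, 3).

The plane through P with normal n = (a, b, c) satisfies n·(r - P) = 0,
i.e. ax + by + cz = a·x₀ + b·y₀ + c·z₀.
d = (-2)·(-5) + 4·(-6) + 3·(-4)
  = 10 - 24 - 12
  = -26
Equation: -2x + 4y + 3z = -26

-2x + 4y + 3z = -26


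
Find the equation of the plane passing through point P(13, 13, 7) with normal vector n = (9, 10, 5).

The plane through P with normal n = (a, b, c) satisfies n·(r - P) = 0,
i.e. ax + by + cz = a·x₀ + b·y₀ + c·z₀.
d = 9·13 + 10·13 + 5·7
  = 117 + 130 + 35
  = 282
Equation: 9x + 10y + 5z = 282

9x + 10y + 5z = 282


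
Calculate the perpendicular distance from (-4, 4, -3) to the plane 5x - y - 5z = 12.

distance = |a·x₀ + b·y₀ + c·z₀ - d| / √(a² + b² + c²)
  = |5·(-4) + (-1)·4 + (-5)·(-3) - 12| / √(5² + (-1)² + (-5)²)
  = |-20 - 4 + 15 - 12| / √(25 + 1 + 25)
  = |-21| / √51
  = 21 / 7.141
  ≈ 2.941

2.941


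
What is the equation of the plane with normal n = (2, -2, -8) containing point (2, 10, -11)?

The plane through P with normal n = (a, b, c) satisfies n·(r - P) = 0,
i.e. ax + by + cz = a·x₀ + b·y₀ + c·z₀.
d = 2·2 + (-2)·10 + (-8)·(-11)
  = 4 - 20 + 88
  = 72
Equation: 2x - 2y - 8z = 72

2x - 2y - 8z = 72


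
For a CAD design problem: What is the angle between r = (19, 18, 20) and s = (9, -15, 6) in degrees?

r·s = 19·9 + 18·(-15) + 20·6 = 171 - 270 + 120 = 21
|r| = √(19² + 18² + 20²) = √1085 ≈ 32.94
|s| = √(9² + (-15)² + 6²) = √342 ≈ 18.49
cos θ = (r·s)/(|r||s|) = 21/(32.94·18.49) ≈ 0.03447
θ = arccos(0.03447) ≈ 88.02°

88.02°


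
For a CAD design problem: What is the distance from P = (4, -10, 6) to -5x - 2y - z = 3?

distance = |a·x₀ + b·y₀ + c·z₀ - d| / √(a² + b² + c²)
  = |(-5)·4 + (-2)·(-10) + (-1)·6 - 3| / √((-5)² + (-2)² + (-1)²)
  = |-20 + 20 - 6 - 3| / √(25 + 4 + 1)
  = |-9| / √30
  = 9 / 5.477
  ≈ 1.643

1.643


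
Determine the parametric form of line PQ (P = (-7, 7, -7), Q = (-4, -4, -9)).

Direction vector d = Q - P = (-4 + 7, -4 - 7, -9 + 7) = (3, -11, -2)
Parametric form r = P + t·d:
x = -7 + 3t, y = 7 - 11t, z = -7 - 2t

x = -7 + 3t, y = 7 - 11t, z = -7 - 2t


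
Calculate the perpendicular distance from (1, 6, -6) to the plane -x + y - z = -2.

distance = |a·x₀ + b·y₀ + c·z₀ - d| / √(a² + b² + c²)
  = |(-1)·1 + 1·6 + (-1)·(-6) - (-2)| / √((-1)² + 1² + (-1)²)
  = |-1 + 6 + 6 + 2| / √(1 + 1 + 1)
  = |13| / √3
  = 13 / 1.732
  ≈ 7.506

7.506


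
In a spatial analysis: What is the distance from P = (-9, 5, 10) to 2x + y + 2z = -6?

distance = |a·x₀ + b·y₀ + c·z₀ - d| / √(a² + b² + c²)
  = |2·(-9) + 1·5 + 2·10 - (-6)| / √(2² + 1² + 2²)
  = |-18 + 5 + 20 + 6| / √(4 + 1 + 4)
  = |13| / √9
  = 13 / 3
  ≈ 4.333

4.333


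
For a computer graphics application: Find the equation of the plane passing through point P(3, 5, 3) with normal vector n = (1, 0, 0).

The plane through P with normal n = (a, b, c) satisfies n·(r - P) = 0,
i.e. ax + by + cz = a·x₀ + b·y₀ + c·z₀.
d = 1·3 + 0·5 + 0·3
  = 3 + 0 + 0
  = 3
Equation: x = 3

x = 3


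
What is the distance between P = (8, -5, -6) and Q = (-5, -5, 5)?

d = √[(x₂-x₁)² + (y₂-y₁)² + (z₂-z₁)²]
  = √[(-13)² + 0² + 11²]
  = √[169 + 0 + 121]
  = √290
  ≈ 17.03

17.03


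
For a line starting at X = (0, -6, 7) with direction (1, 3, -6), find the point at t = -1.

P(t) = X + t·d
  = (0 + 1·(-1), -6 + 3·(-1), 7 + (-6)·(-1))
  = (0 - 1, -6 - 3, 7 + 6)
  = (-1, -9, 13)

(-1, -9, 13)


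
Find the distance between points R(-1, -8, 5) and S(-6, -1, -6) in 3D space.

d = √[(x₂-x₁)² + (y₂-y₁)² + (z₂-z₁)²]
  = √[(-5)² + 7² + (-11)²]
  = √[25 + 49 + 121]
  = √195
  ≈ 13.96

13.96


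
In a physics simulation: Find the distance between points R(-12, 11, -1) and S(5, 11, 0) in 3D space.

d = √[(x₂-x₁)² + (y₂-y₁)² + (z₂-z₁)²]
  = √[17² + 0² + 1²]
  = √[289 + 0 + 1]
  = √290
  ≈ 17.03

17.03


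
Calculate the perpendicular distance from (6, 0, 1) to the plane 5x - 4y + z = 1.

distance = |a·x₀ + b·y₀ + c·z₀ - d| / √(a² + b² + c²)
  = |5·6 + (-4)·0 + 1·1 - 1| / √(5² + (-4)² + 1²)
  = |30 + 0 + 1 - 1| / √(25 + 16 + 1)
  = |30| / √42
  = 30 / 6.481
  ≈ 4.629

4.629


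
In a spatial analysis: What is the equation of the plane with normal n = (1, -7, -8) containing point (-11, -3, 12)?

The plane through P with normal n = (a, b, c) satisfies n·(r - P) = 0,
i.e. ax + by + cz = a·x₀ + b·y₀ + c·z₀.
d = 1·(-11) + (-7)·(-3) + (-8)·12
  = -11 + 21 - 96
  = -86
Equation: x - 7y - 8z = -86

x - 7y - 8z = -86


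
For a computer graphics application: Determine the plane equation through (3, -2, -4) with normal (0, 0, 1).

The plane through P with normal n = (a, b, c) satisfies n·(r - P) = 0,
i.e. ax + by + cz = a·x₀ + b·y₀ + c·z₀.
d = 0·3 + 0·(-2) + 1·(-4)
  = 0 + 0 - 4
  = -4
Equation: z = -4

z = -4


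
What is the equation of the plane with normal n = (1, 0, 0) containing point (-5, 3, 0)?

The plane through P with normal n = (a, b, c) satisfies n·(r - P) = 0,
i.e. ax + by + cz = a·x₀ + b·y₀ + c·z₀.
d = 1·(-5) + 0·3 + 0·0
  = -5 + 0 + 0
  = -5
Equation: x = -5

x = -5


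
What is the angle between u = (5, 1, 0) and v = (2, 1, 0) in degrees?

u·v = 5·2 + 1·1 + 0·0 = 10 + 1 + 0 = 11
|u| = √(5² + 1² + 0²) = √26 ≈ 5.099
|v| = √(2² + 1² + 0²) = √5 ≈ 2.236
cos θ = (u·v)/(|u||v|) = 11/(5.099·2.236) ≈ 0.9648
θ = arccos(0.9648) ≈ 15.26°

15.26°


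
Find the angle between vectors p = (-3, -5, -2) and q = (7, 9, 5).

p·q = (-3)·7 + (-5)·9 + (-2)·5 = -21 - 45 - 10 = -76
|p| = √((-3)² + (-5)² + (-2)²) = √38 ≈ 6.164
|q| = √(7² + 9² + 5²) = √155 ≈ 12.45
cos θ = (p·q)/(|p||q|) = -76/(6.164·12.45) ≈ -0.9903
θ = arccos(-0.9903) ≈ 172°

172°


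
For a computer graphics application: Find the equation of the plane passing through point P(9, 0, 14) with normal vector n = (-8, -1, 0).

The plane through P with normal n = (a, b, c) satisfies n·(r - P) = 0,
i.e. ax + by + cz = a·x₀ + b·y₀ + c·z₀.
d = (-8)·9 + (-1)·0 + 0·14
  = -72 + 0 + 0
  = -72
Equation: -8x - y = -72

-8x - y = -72


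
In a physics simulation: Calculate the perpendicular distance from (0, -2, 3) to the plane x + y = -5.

distance = |a·x₀ + b·y₀ + c·z₀ - d| / √(a² + b² + c²)
  = |1·0 + 1·(-2) + 0·3 - (-5)| / √(1² + 1² + 0²)
  = |0 - 2 + 0 + 5| / √(1 + 1 + 0)
  = |3| / √2
  = 3 / 1.414
  ≈ 2.121

2.121


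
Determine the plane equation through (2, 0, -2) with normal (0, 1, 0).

The plane through P with normal n = (a, b, c) satisfies n·(r - P) = 0,
i.e. ax + by + cz = a·x₀ + b·y₀ + c·z₀.
d = 0·2 + 1·0 + 0·(-2)
  = 0 + 0 + 0
  = 0
Equation: y = 0

y = 0


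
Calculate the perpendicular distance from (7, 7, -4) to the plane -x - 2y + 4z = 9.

distance = |a·x₀ + b·y₀ + c·z₀ - d| / √(a² + b² + c²)
  = |(-1)·7 + (-2)·7 + 4·(-4) - 9| / √((-1)² + (-2)² + 4²)
  = |-7 - 14 - 16 - 9| / √(1 + 4 + 16)
  = |-46| / √21
  = 46 / 4.583
  ≈ 10.04

10.04


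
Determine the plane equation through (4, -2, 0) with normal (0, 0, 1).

The plane through P with normal n = (a, b, c) satisfies n·(r - P) = 0,
i.e. ax + by + cz = a·x₀ + b·y₀ + c·z₀.
d = 0·4 + 0·(-2) + 1·0
  = 0 + 0 + 0
  = 0
Equation: z = 0

z = 0


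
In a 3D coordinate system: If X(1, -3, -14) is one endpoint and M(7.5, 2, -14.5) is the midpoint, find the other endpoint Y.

Y = 2M - X
  = (2·7.5 - 1, 2·2 - (-3), 2·(-14.5) - (-14))
  = (15 - 1, 4 + 3, -29 + 14)
  = (14, 7, -15)

(14, 7, -15)


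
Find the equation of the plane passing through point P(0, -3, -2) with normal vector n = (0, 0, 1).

The plane through P with normal n = (a, b, c) satisfies n·(r - P) = 0,
i.e. ax + by + cz = a·x₀ + b·y₀ + c·z₀.
d = 0·0 + 0·(-3) + 1·(-2)
  = 0 + 0 - 2
  = -2
Equation: z = -2

z = -2


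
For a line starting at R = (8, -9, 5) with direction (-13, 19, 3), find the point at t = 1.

P(t) = R + t·d
  = (8 + (-13)·1, -9 + 19·1, 5 + 3·1)
  = (8 - 13, -9 + 19, 5 + 3)
  = (-5, 10, 8)

(-5, 10, 8)


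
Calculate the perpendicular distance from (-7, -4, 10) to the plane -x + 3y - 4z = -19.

distance = |a·x₀ + b·y₀ + c·z₀ - d| / √(a² + b² + c²)
  = |(-1)·(-7) + 3·(-4) + (-4)·10 - (-19)| / √((-1)² + 3² + (-4)²)
  = |7 - 12 - 40 + 19| / √(1 + 9 + 16)
  = |-26| / √26
  = 26 / 5.099
  ≈ 5.099

5.099


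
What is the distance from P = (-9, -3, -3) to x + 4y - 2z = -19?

distance = |a·x₀ + b·y₀ + c·z₀ - d| / √(a² + b² + c²)
  = |1·(-9) + 4·(-3) + (-2)·(-3) - (-19)| / √(1² + 4² + (-2)²)
  = |-9 - 12 + 6 + 19| / √(1 + 16 + 4)
  = |4| / √21
  = 4 / 4.583
  ≈ 0.8729

0.8729


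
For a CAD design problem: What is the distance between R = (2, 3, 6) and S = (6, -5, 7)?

d = √[(x₂-x₁)² + (y₂-y₁)² + (z₂-z₁)²]
  = √[4² + (-8)² + 1²]
  = √[16 + 64 + 1]
  = √81
  ≈ 9

9


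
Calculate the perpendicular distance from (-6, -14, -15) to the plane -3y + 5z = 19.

distance = |a·x₀ + b·y₀ + c·z₀ - d| / √(a² + b² + c²)
  = |0·(-6) + (-3)·(-14) + 5·(-15) - 19| / √(0² + (-3)² + 5²)
  = |0 + 42 - 75 - 19| / √(0 + 9 + 25)
  = |-52| / √34
  = 52 / 5.831
  ≈ 8.918

8.918


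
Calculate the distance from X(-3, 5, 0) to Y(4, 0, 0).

d = √[(x₂-x₁)² + (y₂-y₁)² + (z₂-z₁)²]
  = √[7² + (-5)² + 0²]
  = √[49 + 25 + 0]
  = √74
  ≈ 8.602

8.602


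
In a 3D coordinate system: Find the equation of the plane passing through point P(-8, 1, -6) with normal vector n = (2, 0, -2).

The plane through P with normal n = (a, b, c) satisfies n·(r - P) = 0,
i.e. ax + by + cz = a·x₀ + b·y₀ + c·z₀.
d = 2·(-8) + 0·1 + (-2)·(-6)
  = -16 + 0 + 12
  = -4
Equation: 2x - 2z = -4

2x - 2z = -4


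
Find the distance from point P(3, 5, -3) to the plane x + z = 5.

distance = |a·x₀ + b·y₀ + c·z₀ - d| / √(a² + b² + c²)
  = |1·3 + 0·5 + 1·(-3) - 5| / √(1² + 0² + 1²)
  = |3 + 0 - 3 - 5| / √(1 + 0 + 1)
  = |-5| / √2
  = 5 / 1.414
  ≈ 3.536

3.536


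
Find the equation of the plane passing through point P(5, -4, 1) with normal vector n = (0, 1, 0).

The plane through P with normal n = (a, b, c) satisfies n·(r - P) = 0,
i.e. ax + by + cz = a·x₀ + b·y₀ + c·z₀.
d = 0·5 + 1·(-4) + 0·1
  = 0 - 4 + 0
  = -4
Equation: y = -4

y = -4


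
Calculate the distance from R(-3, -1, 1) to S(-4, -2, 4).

d = √[(x₂-x₁)² + (y₂-y₁)² + (z₂-z₁)²]
  = √[(-1)² + (-1)² + 3²]
  = √[1 + 1 + 9]
  = √11
  ≈ 3.317

3.317


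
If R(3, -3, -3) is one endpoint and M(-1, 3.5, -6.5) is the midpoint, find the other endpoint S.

S = 2M - R
  = (2·(-1) - 3, 2·3.5 - (-3), 2·(-6.5) - (-3))
  = (-2 - 3, 7 + 3, -13 + 3)
  = (-5, 10, -10)

(-5, 10, -10)


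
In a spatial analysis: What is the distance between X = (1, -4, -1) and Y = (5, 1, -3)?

d = √[(x₂-x₁)² + (y₂-y₁)² + (z₂-z₁)²]
  = √[4² + 5² + (-2)²]
  = √[16 + 25 + 4]
  = √45
  ≈ 6.708

6.708


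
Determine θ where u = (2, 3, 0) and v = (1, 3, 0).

u·v = 2·1 + 3·3 + 0·0 = 2 + 9 + 0 = 11
|u| = √(2² + 3² + 0²) = √13 ≈ 3.606
|v| = √(1² + 3² + 0²) = √10 ≈ 3.162
cos θ = (u·v)/(|u||v|) = 11/(3.606·3.162) ≈ 0.9648
θ = arccos(0.9648) ≈ 15.26°

15.26°


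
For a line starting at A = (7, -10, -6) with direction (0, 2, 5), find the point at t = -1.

P(t) = A + t·d
  = (7 + 0·(-1), -10 + 2·(-1), -6 + 5·(-1))
  = (7 + 0, -10 - 2, -6 - 5)
  = (7, -12, -11)

(7, -12, -11)


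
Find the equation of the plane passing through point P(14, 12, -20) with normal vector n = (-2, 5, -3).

The plane through P with normal n = (a, b, c) satisfies n·(r - P) = 0,
i.e. ax + by + cz = a·x₀ + b·y₀ + c·z₀.
d = (-2)·14 + 5·12 + (-3)·(-20)
  = -28 + 60 + 60
  = 92
Equation: -2x + 5y - 3z = 92

-2x + 5y - 3z = 92


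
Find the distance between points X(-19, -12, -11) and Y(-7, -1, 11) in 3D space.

d = √[(x₂-x₁)² + (y₂-y₁)² + (z₂-z₁)²]
  = √[12² + 11² + 22²]
  = √[144 + 121 + 484]
  = √749
  ≈ 27.37

27.37


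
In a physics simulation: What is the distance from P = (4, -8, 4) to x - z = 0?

distance = |a·x₀ + b·y₀ + c·z₀ - d| / √(a² + b² + c²)
  = |1·4 + 0·(-8) + (-1)·4 - 0| / √(1² + 0² + (-1)²)
  = |4 + 0 - 4 + 0| / √(1 + 0 + 1)
  = |0| / √2
  = 0 / 1.414
  ≈ 0

0


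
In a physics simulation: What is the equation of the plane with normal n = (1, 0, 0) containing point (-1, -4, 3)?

The plane through P with normal n = (a, b, c) satisfies n·(r - P) = 0,
i.e. ax + by + cz = a·x₀ + b·y₀ + c·z₀.
d = 1·(-1) + 0·(-4) + 0·3
  = -1 + 0 + 0
  = -1
Equation: x = -1

x = -1


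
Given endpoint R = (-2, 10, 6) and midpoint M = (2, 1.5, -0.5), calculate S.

S = 2M - R
  = (2·2 - (-2), 2·1.5 - 10, 2·(-0.5) - 6)
  = (4 + 2, 3 - 10, -1 - 6)
  = (6, -7, -7)

(6, -7, -7)


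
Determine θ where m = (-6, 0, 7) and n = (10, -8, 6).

m·n = (-6)·10 + 0·(-8) + 7·6 = -60 + 0 + 42 = -18
|m| = √((-6)² + 0² + 7²) = √85 ≈ 9.22
|n| = √(10² + (-8)² + 6²) = √200 ≈ 14.14
cos θ = (m·n)/(|m||n|) = -18/(9.22·14.14) ≈ -0.1381
θ = arccos(-0.1381) ≈ 97.94°

97.94°


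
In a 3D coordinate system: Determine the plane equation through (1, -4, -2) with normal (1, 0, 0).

The plane through P with normal n = (a, b, c) satisfies n·(r - P) = 0,
i.e. ax + by + cz = a·x₀ + b·y₀ + c·z₀.
d = 1·1 + 0·(-4) + 0·(-2)
  = 1 + 0 + 0
  = 1
Equation: x = 1

x = 1


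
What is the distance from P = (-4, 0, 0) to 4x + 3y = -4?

distance = |a·x₀ + b·y₀ + c·z₀ - d| / √(a² + b² + c²)
  = |4·(-4) + 3·0 + 0·0 - (-4)| / √(4² + 3² + 0²)
  = |-16 + 0 + 0 + 4| / √(16 + 9 + 0)
  = |-12| / √25
  = 12 / 5
  ≈ 2.4

2.4


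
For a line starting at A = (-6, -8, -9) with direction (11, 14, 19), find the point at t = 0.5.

P(t) = A + t·d
  = (-6 + 11·0.5, -8 + 14·0.5, -9 + 19·0.5)
  = (-6 + 5.5, -8 + 7, -9 + 9.5)
  = (-0.5, -1, 0.5)

(-0.5, -1, 0.5)


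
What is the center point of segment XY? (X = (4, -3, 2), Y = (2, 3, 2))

M = ((x₁+x₂)/2, (y₁+y₂)/2, (z₁+z₂)/2)
  = ((4 + 2)/2, (-3 + 3)/2, (2 + 2)/2)
  = (6/2, 0/2, 4/2)
  = (3, 0, 2)

(3, 0, 2)


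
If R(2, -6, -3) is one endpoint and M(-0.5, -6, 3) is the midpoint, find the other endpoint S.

S = 2M - R
  = (2·(-0.5) - 2, 2·(-6) - (-6), 2·3 - (-3))
  = (-1 - 2, -12 + 6, 6 + 3)
  = (-3, -6, 9)

(-3, -6, 9)


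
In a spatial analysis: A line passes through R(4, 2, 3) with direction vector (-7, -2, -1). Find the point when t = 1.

P(t) = R + t·d
  = (4 + (-7)·1, 2 + (-2)·1, 3 + (-1)·1)
  = (4 - 7, 2 - 2, 3 - 1)
  = (-3, 0, 2)

(-3, 0, 2)


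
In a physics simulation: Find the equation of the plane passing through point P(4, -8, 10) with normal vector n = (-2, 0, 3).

The plane through P with normal n = (a, b, c) satisfies n·(r - P) = 0,
i.e. ax + by + cz = a·x₀ + b·y₀ + c·z₀.
d = (-2)·4 + 0·(-8) + 3·10
  = -8 + 0 + 30
  = 22
Equation: -2x + 3z = 22

-2x + 3z = 22


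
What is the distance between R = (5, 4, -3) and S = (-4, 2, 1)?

d = √[(x₂-x₁)² + (y₂-y₁)² + (z₂-z₁)²]
  = √[(-9)² + (-2)² + 4²]
  = √[81 + 4 + 16]
  = √101
  ≈ 10.05

10.05


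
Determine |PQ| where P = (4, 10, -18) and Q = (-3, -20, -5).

d = √[(x₂-x₁)² + (y₂-y₁)² + (z₂-z₁)²]
  = √[(-7)² + (-30)² + 13²]
  = √[49 + 900 + 169]
  = √1118
  ≈ 33.44

33.44


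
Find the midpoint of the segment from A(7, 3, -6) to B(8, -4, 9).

M = ((x₁+x₂)/2, (y₁+y₂)/2, (z₁+z₂)/2)
  = ((7 + 8)/2, (3 - 4)/2, (-6 + 9)/2)
  = (15/2, -1/2, 3/2)
  = (7.5, -0.5, 1.5)

(7.5, -0.5, 1.5)


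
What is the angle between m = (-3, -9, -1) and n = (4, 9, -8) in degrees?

m·n = (-3)·4 + (-9)·9 + (-1)·(-8) = -12 - 81 + 8 = -85
|m| = √((-3)² + (-9)² + (-1)²) = √91 ≈ 9.539
|n| = √(4² + 9² + (-8)²) = √161 ≈ 12.69
cos θ = (m·n)/(|m||n|) = -85/(9.539·12.69) ≈ -0.7022
θ = arccos(-0.7022) ≈ 134.6°

134.6°


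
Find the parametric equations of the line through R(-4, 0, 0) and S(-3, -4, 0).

Direction vector d = S - R = (-3 + 4, -4 + 0, 0 + 0) = (1, -4, 0)
Parametric form r = R + t·d:
x = -4 + t, y = 0 - 4t, z = 0

x = -4 + t, y = 0 - 4t, z = 0


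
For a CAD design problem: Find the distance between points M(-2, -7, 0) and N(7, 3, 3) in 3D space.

d = √[(x₂-x₁)² + (y₂-y₁)² + (z₂-z₁)²]
  = √[9² + 10² + 3²]
  = √[81 + 100 + 9]
  = √190
  ≈ 13.78

13.78


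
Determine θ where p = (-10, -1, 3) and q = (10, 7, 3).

p·q = (-10)·10 + (-1)·7 + 3·3 = -100 - 7 + 9 = -98
|p| = √((-10)² + (-1)² + 3²) = √110 ≈ 10.49
|q| = √(10² + 7² + 3²) = √158 ≈ 12.57
cos θ = (p·q)/(|p||q|) = -98/(10.49·12.57) ≈ -0.7434
θ = arccos(-0.7434) ≈ 138°

138°


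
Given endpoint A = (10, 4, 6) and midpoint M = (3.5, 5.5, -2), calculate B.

B = 2M - A
  = (2·3.5 - 10, 2·5.5 - 4, 2·(-2) - 6)
  = (7 - 10, 11 - 4, -4 - 6)
  = (-3, 7, -10)

(-3, 7, -10)


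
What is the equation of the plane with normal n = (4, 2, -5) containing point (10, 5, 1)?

The plane through P with normal n = (a, b, c) satisfies n·(r - P) = 0,
i.e. ax + by + cz = a·x₀ + b·y₀ + c·z₀.
d = 4·10 + 2·5 + (-5)·1
  = 40 + 10 - 5
  = 45
Equation: 4x + 2y - 5z = 45

4x + 2y - 5z = 45


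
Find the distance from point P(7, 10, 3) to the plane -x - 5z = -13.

distance = |a·x₀ + b·y₀ + c·z₀ - d| / √(a² + b² + c²)
  = |(-1)·7 + 0·10 + (-5)·3 - (-13)| / √((-1)² + 0² + (-5)²)
  = |-7 + 0 - 15 + 13| / √(1 + 0 + 25)
  = |-9| / √26
  = 9 / 5.099
  ≈ 1.765

1.765


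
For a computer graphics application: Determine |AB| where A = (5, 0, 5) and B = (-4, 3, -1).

d = √[(x₂-x₁)² + (y₂-y₁)² + (z₂-z₁)²]
  = √[(-9)² + 3² + (-6)²]
  = √[81 + 9 + 36]
  = √126
  ≈ 11.22

11.22


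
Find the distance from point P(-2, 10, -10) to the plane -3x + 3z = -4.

distance = |a·x₀ + b·y₀ + c·z₀ - d| / √(a² + b² + c²)
  = |(-3)·(-2) + 0·10 + 3·(-10) - (-4)| / √((-3)² + 0² + 3²)
  = |6 + 0 - 30 + 4| / √(9 + 0 + 9)
  = |-20| / √18
  = 20 / 4.243
  ≈ 4.714

4.714


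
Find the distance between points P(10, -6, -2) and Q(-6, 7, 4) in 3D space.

d = √[(x₂-x₁)² + (y₂-y₁)² + (z₂-z₁)²]
  = √[(-16)² + 13² + 6²]
  = √[256 + 169 + 36]
  = √461
  ≈ 21.47

21.47


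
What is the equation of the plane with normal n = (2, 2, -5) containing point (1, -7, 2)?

The plane through P with normal n = (a, b, c) satisfies n·(r - P) = 0,
i.e. ax + by + cz = a·x₀ + b·y₀ + c·z₀.
d = 2·1 + 2·(-7) + (-5)·2
  = 2 - 14 - 10
  = -22
Equation: 2x + 2y - 5z = -22

2x + 2y - 5z = -22


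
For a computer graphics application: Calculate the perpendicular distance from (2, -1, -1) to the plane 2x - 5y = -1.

distance = |a·x₀ + b·y₀ + c·z₀ - d| / √(a² + b² + c²)
  = |2·2 + (-5)·(-1) + 0·(-1) - (-1)| / √(2² + (-5)² + 0²)
  = |4 + 5 + 0 + 1| / √(4 + 25 + 0)
  = |10| / √29
  = 10 / 5.385
  ≈ 1.857

1.857


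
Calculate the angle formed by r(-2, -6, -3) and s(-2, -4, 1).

r·s = (-2)·(-2) + (-6)·(-4) + (-3)·1 = 4 + 24 - 3 = 25
|r| = √((-2)² + (-6)² + (-3)²) = √49 ≈ 7
|s| = √((-2)² + (-4)² + 1²) = √21 ≈ 4.583
cos θ = (r·s)/(|r||s|) = 25/(7·4.583) ≈ 0.7793
θ = arccos(0.7793) ≈ 38.8°

38.8°


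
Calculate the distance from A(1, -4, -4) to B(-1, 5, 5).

d = √[(x₂-x₁)² + (y₂-y₁)² + (z₂-z₁)²]
  = √[(-2)² + 9² + 9²]
  = √[4 + 81 + 81]
  = √166
  ≈ 12.88

12.88


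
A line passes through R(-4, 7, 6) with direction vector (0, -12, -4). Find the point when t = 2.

P(t) = R + t·d
  = (-4 + 0·2, 7 + (-12)·2, 6 + (-4)·2)
  = (-4 + 0, 7 - 24, 6 - 8)
  = (-4, -17, -2)

(-4, -17, -2)


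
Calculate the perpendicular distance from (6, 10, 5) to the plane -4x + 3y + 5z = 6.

distance = |a·x₀ + b·y₀ + c·z₀ - d| / √(a² + b² + c²)
  = |(-4)·6 + 3·10 + 5·5 - 6| / √((-4)² + 3² + 5²)
  = |-24 + 30 + 25 - 6| / √(16 + 9 + 25)
  = |25| / √50
  = 25 / 7.071
  ≈ 3.536

3.536


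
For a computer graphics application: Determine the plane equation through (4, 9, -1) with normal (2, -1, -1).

The plane through P with normal n = (a, b, c) satisfies n·(r - P) = 0,
i.e. ax + by + cz = a·x₀ + b·y₀ + c·z₀.
d = 2·4 + (-1)·9 + (-1)·(-1)
  = 8 - 9 + 1
  = 0
Equation: 2x - y - z = 0

2x - y - z = 0


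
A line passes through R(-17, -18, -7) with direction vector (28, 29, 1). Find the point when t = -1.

P(t) = R + t·d
  = (-17 + 28·(-1), -18 + 29·(-1), -7 + 1·(-1))
  = (-17 - 28, -18 - 29, -7 - 1)
  = (-45, -47, -8)

(-45, -47, -8)


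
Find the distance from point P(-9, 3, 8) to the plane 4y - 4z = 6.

distance = |a·x₀ + b·y₀ + c·z₀ - d| / √(a² + b² + c²)
  = |0·(-9) + 4·3 + (-4)·8 - 6| / √(0² + 4² + (-4)²)
  = |0 + 12 - 32 - 6| / √(0 + 16 + 16)
  = |-26| / √32
  = 26 / 5.657
  ≈ 4.596

4.596


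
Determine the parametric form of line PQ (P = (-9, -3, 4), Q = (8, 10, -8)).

Direction vector d = Q - P = (8 + 9, 10 + 3, -8 - 4) = (17, 13, -12)
Parametric form r = P + t·d:
x = -9 + 17t, y = -3 + 13t, z = 4 - 12t

x = -9 + 17t, y = -3 + 13t, z = 4 - 12t


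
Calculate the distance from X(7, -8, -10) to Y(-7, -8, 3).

d = √[(x₂-x₁)² + (y₂-y₁)² + (z₂-z₁)²]
  = √[(-14)² + 0² + 13²]
  = √[196 + 0 + 169]
  = √365
  ≈ 19.1

19.1


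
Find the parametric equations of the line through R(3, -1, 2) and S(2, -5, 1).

Direction vector d = S - R = (2 - 3, -5 + 1, 1 - 2) = (-1, -4, -1)
Parametric form r = R + t·d:
x = 3 - t, y = -1 - 4t, z = 2 - t

x = 3 - t, y = -1 - 4t, z = 2 - t


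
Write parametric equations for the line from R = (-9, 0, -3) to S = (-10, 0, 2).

Direction vector d = S - R = (-10 + 9, 0 + 0, 2 + 3) = (-1, 0, 5)
Parametric form r = R + t·d:
x = -9 - t, y = 0, z = -3 + 5t

x = -9 - t, y = 0, z = -3 + 5t


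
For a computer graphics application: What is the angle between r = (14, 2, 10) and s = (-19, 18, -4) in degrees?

r·s = 14·(-19) + 2·18 + 10·(-4) = -266 + 36 - 40 = -270
|r| = √(14² + 2² + 10²) = √300 ≈ 17.32
|s| = √((-19)² + 18² + (-4)²) = √701 ≈ 26.48
cos θ = (r·s)/(|r||s|) = -270/(17.32·26.48) ≈ -0.5888
θ = arccos(-0.5888) ≈ 126.1°

126.1°


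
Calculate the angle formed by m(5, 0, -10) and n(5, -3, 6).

m·n = 5·5 + 0·(-3) + (-10)·6 = 25 + 0 - 60 = -35
|m| = √(5² + 0² + (-10)²) = √125 ≈ 11.18
|n| = √(5² + (-3)² + 6²) = √70 ≈ 8.367
cos θ = (m·n)/(|m||n|) = -35/(11.18·8.367) ≈ -0.3742
θ = arccos(-0.3742) ≈ 112°

112°


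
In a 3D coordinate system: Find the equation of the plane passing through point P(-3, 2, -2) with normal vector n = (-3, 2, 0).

The plane through P with normal n = (a, b, c) satisfies n·(r - P) = 0,
i.e. ax + by + cz = a·x₀ + b·y₀ + c·z₀.
d = (-3)·(-3) + 2·2 + 0·(-2)
  = 9 + 4 + 0
  = 13
Equation: -3x + 2y = 13

-3x + 2y = 13


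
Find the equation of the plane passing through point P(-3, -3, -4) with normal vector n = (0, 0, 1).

The plane through P with normal n = (a, b, c) satisfies n·(r - P) = 0,
i.e. ax + by + cz = a·x₀ + b·y₀ + c·z₀.
d = 0·(-3) + 0·(-3) + 1·(-4)
  = 0 + 0 - 4
  = -4
Equation: z = -4

z = -4


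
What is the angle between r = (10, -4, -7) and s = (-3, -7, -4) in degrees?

r·s = 10·(-3) + (-4)·(-7) + (-7)·(-4) = -30 + 28 + 28 = 26
|r| = √(10² + (-4)² + (-7)²) = √165 ≈ 12.85
|s| = √((-3)² + (-7)² + (-4)²) = √74 ≈ 8.602
cos θ = (r·s)/(|r||s|) = 26/(12.85·8.602) ≈ 0.2353
θ = arccos(0.2353) ≈ 76.39°

76.39°


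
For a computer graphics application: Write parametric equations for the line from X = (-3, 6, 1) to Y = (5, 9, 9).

Direction vector d = Y - X = (5 + 3, 9 - 6, 9 - 1) = (8, 3, 8)
Parametric form r = X + t·d:
x = -3 + 8t, y = 6 + 3t, z = 1 + 8t

x = -3 + 8t, y = 6 + 3t, z = 1 + 8t


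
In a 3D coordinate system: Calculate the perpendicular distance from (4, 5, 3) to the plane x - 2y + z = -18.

distance = |a·x₀ + b·y₀ + c·z₀ - d| / √(a² + b² + c²)
  = |1·4 + (-2)·5 + 1·3 - (-18)| / √(1² + (-2)² + 1²)
  = |4 - 10 + 3 + 18| / √(1 + 4 + 1)
  = |15| / √6
  = 15 / 2.449
  ≈ 6.124

6.124


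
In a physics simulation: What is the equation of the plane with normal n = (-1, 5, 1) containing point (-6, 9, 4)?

The plane through P with normal n = (a, b, c) satisfies n·(r - P) = 0,
i.e. ax + by + cz = a·x₀ + b·y₀ + c·z₀.
d = (-1)·(-6) + 5·9 + 1·4
  = 6 + 45 + 4
  = 55
Equation: -x + 5y + z = 55

-x + 5y + z = 55


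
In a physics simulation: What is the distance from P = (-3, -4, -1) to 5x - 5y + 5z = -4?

distance = |a·x₀ + b·y₀ + c·z₀ - d| / √(a² + b² + c²)
  = |5·(-3) + (-5)·(-4) + 5·(-1) - (-4)| / √(5² + (-5)² + 5²)
  = |-15 + 20 - 5 + 4| / √(25 + 25 + 25)
  = |4| / √75
  = 4 / 8.66
  ≈ 0.4619

0.4619


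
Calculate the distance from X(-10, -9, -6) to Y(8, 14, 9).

d = √[(x₂-x₁)² + (y₂-y₁)² + (z₂-z₁)²]
  = √[18² + 23² + 15²]
  = √[324 + 529 + 225]
  = √1078
  ≈ 32.83

32.83


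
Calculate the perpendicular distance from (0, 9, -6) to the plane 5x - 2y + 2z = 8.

distance = |a·x₀ + b·y₀ + c·z₀ - d| / √(a² + b² + c²)
  = |5·0 + (-2)·9 + 2·(-6) - 8| / √(5² + (-2)² + 2²)
  = |0 - 18 - 12 - 8| / √(25 + 4 + 4)
  = |-38| / √33
  = 38 / 5.745
  ≈ 6.615

6.615


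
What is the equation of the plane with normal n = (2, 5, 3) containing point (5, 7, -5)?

The plane through P with normal n = (a, b, c) satisfies n·(r - P) = 0,
i.e. ax + by + cz = a·x₀ + b·y₀ + c·z₀.
d = 2·5 + 5·7 + 3·(-5)
  = 10 + 35 - 15
  = 30
Equation: 2x + 5y + 3z = 30

2x + 5y + 3z = 30


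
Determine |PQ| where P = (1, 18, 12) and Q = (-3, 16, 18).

d = √[(x₂-x₁)² + (y₂-y₁)² + (z₂-z₁)²]
  = √[(-4)² + (-2)² + 6²]
  = √[16 + 4 + 36]
  = √56
  ≈ 7.483

7.483


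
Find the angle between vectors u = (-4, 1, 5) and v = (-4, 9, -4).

u·v = (-4)·(-4) + 1·9 + 5·(-4) = 16 + 9 - 20 = 5
|u| = √((-4)² + 1² + 5²) = √42 ≈ 6.481
|v| = √((-4)² + 9² + (-4)²) = √113 ≈ 10.63
cos θ = (u·v)/(|u||v|) = 5/(6.481·10.63) ≈ 0.07258
θ = arccos(0.07258) ≈ 85.84°

85.84°


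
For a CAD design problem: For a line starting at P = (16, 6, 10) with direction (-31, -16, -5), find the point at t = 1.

P(t) = P + t·d
  = (16 + (-31)·1, 6 + (-16)·1, 10 + (-5)·1)
  = (16 - 31, 6 - 16, 10 - 5)
  = (-15, -10, 5)

(-15, -10, 5)


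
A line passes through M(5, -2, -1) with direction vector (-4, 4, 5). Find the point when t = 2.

P(t) = M + t·d
  = (5 + (-4)·2, -2 + 4·2, -1 + 5·2)
  = (5 - 8, -2 + 8, -1 + 10)
  = (-3, 6, 9)

(-3, 6, 9)


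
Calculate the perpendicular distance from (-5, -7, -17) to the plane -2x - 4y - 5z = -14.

distance = |a·x₀ + b·y₀ + c·z₀ - d| / √(a² + b² + c²)
  = |(-2)·(-5) + (-4)·(-7) + (-5)·(-17) - (-14)| / √((-2)² + (-4)² + (-5)²)
  = |10 + 28 + 85 + 14| / √(4 + 16 + 25)
  = |137| / √45
  = 137 / 6.708
  ≈ 20.42

20.42


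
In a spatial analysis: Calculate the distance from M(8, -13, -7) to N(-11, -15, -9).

d = √[(x₂-x₁)² + (y₂-y₁)² + (z₂-z₁)²]
  = √[(-19)² + (-2)² + (-2)²]
  = √[361 + 4 + 4]
  = √369
  ≈ 19.21

19.21


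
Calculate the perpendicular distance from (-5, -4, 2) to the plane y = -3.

distance = |a·x₀ + b·y₀ + c·z₀ - d| / √(a² + b² + c²)
  = |0·(-5) + 1·(-4) + 0·2 - (-3)| / √(0² + 1² + 0²)
  = |0 - 4 + 0 + 3| / √(0 + 1 + 0)
  = |-1| / √1
  = 1 / 1
  ≈ 1

1


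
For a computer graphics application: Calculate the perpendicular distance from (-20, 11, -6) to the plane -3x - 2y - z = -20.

distance = |a·x₀ + b·y₀ + c·z₀ - d| / √(a² + b² + c²)
  = |(-3)·(-20) + (-2)·11 + (-1)·(-6) - (-20)| / √((-3)² + (-2)² + (-1)²)
  = |60 - 22 + 6 + 20| / √(9 + 4 + 1)
  = |64| / √14
  = 64 / 3.742
  ≈ 17.1

17.1


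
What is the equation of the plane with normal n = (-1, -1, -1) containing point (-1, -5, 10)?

The plane through P with normal n = (a, b, c) satisfies n·(r - P) = 0,
i.e. ax + by + cz = a·x₀ + b·y₀ + c·z₀.
d = (-1)·(-1) + (-1)·(-5) + (-1)·10
  = 1 + 5 - 10
  = -4
Equation: -x - y - z = -4

-x - y - z = -4


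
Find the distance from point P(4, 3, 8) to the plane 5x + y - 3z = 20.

distance = |a·x₀ + b·y₀ + c·z₀ - d| / √(a² + b² + c²)
  = |5·4 + 1·3 + (-3)·8 - 20| / √(5² + 1² + (-3)²)
  = |20 + 3 - 24 - 20| / √(25 + 1 + 9)
  = |-21| / √35
  = 21 / 5.916
  ≈ 3.55

3.55
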